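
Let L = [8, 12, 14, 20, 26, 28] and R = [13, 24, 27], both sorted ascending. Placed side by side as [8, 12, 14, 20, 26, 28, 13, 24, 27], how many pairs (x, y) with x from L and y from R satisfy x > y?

Count, for every r in R, how many entries of L exceed r:
r = 13: 14, 20, 26, 28 → 4
r = 24: 26, 28 → 2
r = 27: 28 → 1
Cross-inversions: 4 + 2 + 1 = 7

7 split inversions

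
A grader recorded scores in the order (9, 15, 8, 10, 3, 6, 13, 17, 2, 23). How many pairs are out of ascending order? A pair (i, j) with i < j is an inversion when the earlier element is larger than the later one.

Element-by-element contributions:
9 → 8, 3, 6, 2 → 4
15 → 8, 10, 3, 6, 13, 2 → 6
8 → 3, 6, 2 → 3
10 → 3, 6, 2 → 3
3 → 2 → 1
6 → 2 → 1
13 → 2 → 1
17 → 2 → 1
2 → none → 0
23 → none → 0
Sum: 4 + 6 + 3 + 3 + 1 + 1 + 1 + 1 + 0 + 0 = 20

There are 20 inversions.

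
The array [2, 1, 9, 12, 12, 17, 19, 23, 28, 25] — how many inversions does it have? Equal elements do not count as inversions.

Sweep left to right; for each value list the smaller values that follow it:
2: 1
1: 0
9: 0
12: 0
12: 0
17: 0
19: 0
23: 0
28: 1
25: 0
Sum: 1 + 0 + 0 + 0 + 0 + 0 + 0 + 0 + 1 + 0 = 2

There are 2 out-of-order pairs.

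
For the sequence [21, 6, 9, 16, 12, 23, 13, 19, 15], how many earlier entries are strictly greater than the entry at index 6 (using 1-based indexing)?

The element at index 6 is 23.
Elements before it: 21, 6, 9, 16, 12
None of them are larger than 23.

0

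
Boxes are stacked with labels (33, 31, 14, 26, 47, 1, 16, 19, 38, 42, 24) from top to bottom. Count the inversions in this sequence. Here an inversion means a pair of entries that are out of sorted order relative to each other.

26 out-of-order pairs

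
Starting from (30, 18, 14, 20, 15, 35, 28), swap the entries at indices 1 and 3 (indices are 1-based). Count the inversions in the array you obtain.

Inversions: 6

Positions 1 and 3 hold 30 and 14; after swapping, the array is [14, 18, 30, 20, 15, 35, 28].
Count, for each position, how many later elements it exceeds:
14 → none → 0
18 → 15 → 1
30 → 20, 15, 28 → 3
20 → 15 → 1
15 → none → 0
35 → 28 → 1
28 → none → 0
Sum: 0 + 1 + 3 + 1 + 0 + 1 + 0 = 6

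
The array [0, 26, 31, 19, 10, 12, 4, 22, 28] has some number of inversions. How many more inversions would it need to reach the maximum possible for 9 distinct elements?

Maximum inversions for 9 distinct elements is C(9, 2) = 9·8/2 = 36.
Current inversions — for each element, count later smaller elements:
0: 0
26: 5
31: 6
19: 3
10: 1
12: 1
4: 0
22: 0
28: 0
Current total: 0 + 5 + 6 + 3 + 1 + 1 + 0 + 0 + 0 = 16
Shortfall: 36 − 16 = 20

20 inversions short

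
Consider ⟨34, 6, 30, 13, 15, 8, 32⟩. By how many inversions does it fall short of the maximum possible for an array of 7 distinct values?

10

Maximum inversions for 7 distinct elements is C(7, 2) = 7·6/2 = 21.
Current inversions — for each element, count later smaller elements:
34: 6
6: 0
30: 3
13: 1
15: 1
8: 0
32: 0
Current total: 6 + 0 + 3 + 1 + 1 + 0 + 0 = 11
Shortfall: 21 − 11 = 10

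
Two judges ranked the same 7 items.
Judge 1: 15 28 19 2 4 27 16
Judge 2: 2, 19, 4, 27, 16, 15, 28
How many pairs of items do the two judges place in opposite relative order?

There are 11 discordant pairs.

Assign each item its position (1..7) in the first ordering, then rewrite the second ordering as that position sequence:
positions: 15→1, 28→2, 19→3, 2→4, 4→5, 27→6, 16→7
second ordering as positions: [4, 3, 5, 6, 7, 1, 2]
Discordant pairs = inversions in this position sequence.
4: 3, 1, 2 → 3
3: 1, 2 → 2
5: 1, 2 → 2
6: 1, 2 → 2
7: 1, 2 → 2
1: 0
2: 0
Total: 3 + 2 + 2 + 2 + 2 + 0 + 0 = 11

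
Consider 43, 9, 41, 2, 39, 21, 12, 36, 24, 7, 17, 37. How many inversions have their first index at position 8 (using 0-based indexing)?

The element at index 8 is 24.
Elements after it: 7, 17, 37
Those smaller than 24: 7, 17

2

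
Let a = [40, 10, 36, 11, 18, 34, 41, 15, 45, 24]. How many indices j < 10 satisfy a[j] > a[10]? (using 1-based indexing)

The element at index 10 is 24.
Elements before it: 40, 10, 36, 11, 18, 34, 41, 15, 45
Those larger than 24: 40, 36, 34, 41, 45

5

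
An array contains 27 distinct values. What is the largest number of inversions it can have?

The maximum occurs when the array is in strictly decreasing order: every one of the C(27, 2) pairs is inverted.
C(27, 2) = 27·26/2 = 351

351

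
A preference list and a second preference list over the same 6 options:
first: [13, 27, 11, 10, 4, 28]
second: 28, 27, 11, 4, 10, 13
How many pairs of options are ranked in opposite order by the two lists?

Assign each item its position (1..6) in the first ordering, then rewrite the second ordering as that position sequence:
positions: 13→1, 27→2, 11→3, 10→4, 4→5, 28→6
second ordering as positions: [6, 2, 3, 5, 4, 1]
Discordant pairs = inversions in this position sequence.
6: 2, 3, 5, 4, 1 → 5
2: 1 → 1
3: 1 → 1
5: 4, 1 → 2
4: 1 → 1
1: 0
Total: 5 + 1 + 1 + 2 + 1 + 0 = 10

10 pairs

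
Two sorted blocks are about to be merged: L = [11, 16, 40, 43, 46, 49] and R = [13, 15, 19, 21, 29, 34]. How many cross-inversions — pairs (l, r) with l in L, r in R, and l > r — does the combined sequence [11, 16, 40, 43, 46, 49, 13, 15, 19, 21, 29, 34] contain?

26 split inversions

For each element r of the right run, count left-run elements greater than r:
r = 13: 16, 40, 43, 46, 49 → 5
r = 15: 16, 40, 43, 46, 49 → 5
r = 19: 40, 43, 46, 49 → 4
r = 21: 40, 43, 46, 49 → 4
r = 29: 40, 43, 46, 49 → 4
r = 34: 40, 43, 46, 49 → 4
Cross-inversions: 5 + 5 + 4 + 4 + 4 + 4 = 26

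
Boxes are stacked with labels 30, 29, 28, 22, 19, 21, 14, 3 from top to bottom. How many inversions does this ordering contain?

27 inversions

Count, for each position, how many later elements it exceeds:
30 → 29, 28, 22, 19, 21, 14, 3 → 7
29 → 28, 22, 19, 21, 14, 3 → 6
28 → 22, 19, 21, 14, 3 → 5
22 → 19, 21, 14, 3 → 4
19 → 14, 3 → 2
21 → 14, 3 → 2
14 → 3 → 1
3 → none → 0
Sum: 7 + 6 + 5 + 4 + 2 + 2 + 1 + 0 = 27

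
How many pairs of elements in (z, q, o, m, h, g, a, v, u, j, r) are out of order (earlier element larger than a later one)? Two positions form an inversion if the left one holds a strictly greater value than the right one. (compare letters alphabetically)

Out-of-order pairs: 33

Sweep left to right; for each value list the smaller values that follow it:
z → q, o, m, h, g, a, v, u, j, r → 10
q → o, m, h, g, a, j → 6
o → m, h, g, a, j → 5
m → h, g, a, j → 4
h → g, a → 2
g → a → 1
a → none → 0
v → u, j, r → 3
u → j, r → 2
j → none → 0
r → none → 0
Sum: 10 + 6 + 5 + 4 + 2 + 1 + 0 + 3 + 2 + 0 + 0 = 33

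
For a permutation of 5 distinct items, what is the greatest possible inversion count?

A reversed (strictly descending) arrangement makes every pair an inversion, giving C(5, 2) inversions.
C(5, 2) = 5·4/2 = 10

There are 10 inversions.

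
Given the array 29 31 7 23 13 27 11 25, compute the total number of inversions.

Count, for each position, how many later elements it exceeds:
29 → 7, 23, 13, 27, 11, 25 → 6
31 → 7, 23, 13, 27, 11, 25 → 6
7 → none → 0
23 → 13, 11 → 2
13 → 11 → 1
27 → 11, 25 → 2
11 → none → 0
25 → none → 0
Sum: 6 + 6 + 0 + 2 + 1 + 2 + 0 + 0 = 17

17 out-of-order pairs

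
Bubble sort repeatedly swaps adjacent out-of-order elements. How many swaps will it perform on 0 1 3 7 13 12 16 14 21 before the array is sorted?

2 swaps

The minimum number of adjacent swaps to sort an array equals its inversion count, since every such swap removes exactly one inversion.
Count inversions — for each element, later elements that are smaller:
0: none → 0
1: none → 0
3: none → 0
7: none → 0
13: 12 → 1
12: none → 0
16: 14 → 1
14: none → 0
21: none → 0
Total inversions: 0 + 0 + 0 + 0 + 1 + 0 + 1 + 0 + 0 = 2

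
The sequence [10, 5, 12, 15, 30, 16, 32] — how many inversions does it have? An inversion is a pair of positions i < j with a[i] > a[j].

Out-of-order index pairs (0-indexed):
(0,1): 10 > 5
(4,5): 30 > 16
That's 2 pairs.

2 out-of-order pairs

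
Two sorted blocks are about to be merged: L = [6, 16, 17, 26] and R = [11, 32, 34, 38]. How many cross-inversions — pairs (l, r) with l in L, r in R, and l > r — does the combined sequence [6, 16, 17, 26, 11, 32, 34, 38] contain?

Take each right-half value and tally the left-half values above it:
r = 11: 16, 17, 26 → 3
r = 32: none → 0
r = 34: none → 0
r = 38: none → 0
Cross-inversions: 3 + 0 + 0 + 0 = 3

3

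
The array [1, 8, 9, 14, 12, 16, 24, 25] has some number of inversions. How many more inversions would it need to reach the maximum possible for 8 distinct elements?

Maximum inversions for 8 distinct elements is C(8, 2) = 8·7/2 = 28.
Current inversions — for each element, count later smaller elements:
1: 0
8: 0
9: 0
14: 1
12: 0
16: 0
24: 0
25: 0
Current total: 0 + 0 + 0 + 1 + 0 + 0 + 0 + 0 = 1
Shortfall: 28 − 1 = 27

27 inversions short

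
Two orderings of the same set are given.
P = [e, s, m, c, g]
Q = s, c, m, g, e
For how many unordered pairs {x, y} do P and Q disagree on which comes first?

5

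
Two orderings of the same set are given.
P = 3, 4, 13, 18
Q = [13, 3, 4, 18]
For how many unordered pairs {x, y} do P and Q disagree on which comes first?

Assign each item its position (1..4) in the first ordering, then rewrite the second ordering as that position sequence:
positions: 3→1, 4→2, 13→3, 18→4
second ordering as positions: [3, 1, 2, 4]
Discordant pairs = inversions in this position sequence.
3: 1, 2 → 2
1: 0
2: 0
4: 0
Total: 2 + 0 + 0 + 0 = 2

2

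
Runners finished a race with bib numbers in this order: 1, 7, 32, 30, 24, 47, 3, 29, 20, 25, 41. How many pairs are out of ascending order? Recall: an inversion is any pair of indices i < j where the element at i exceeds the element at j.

Sweep left to right; for each value list the smaller values that follow it:
1: 0
7: 1
32: 6
30: 5
24: 2
47: 5
3: 0
29: 2
20: 0
25: 0
41: 0
Sum: 0 + 1 + 6 + 5 + 2 + 5 + 0 + 2 + 0 + 0 + 0 = 21

21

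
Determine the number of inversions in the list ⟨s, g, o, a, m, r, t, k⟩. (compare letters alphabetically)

Count, for each position, how many later elements it exceeds:
s → g, o, a, m, r, k → 6
g → a → 1
o → a, m, k → 3
a → none → 0
m → k → 1
r → k → 1
t → k → 1
k → none → 0
Sum: 6 + 1 + 3 + 0 + 1 + 1 + 1 + 0 = 13

13 inversions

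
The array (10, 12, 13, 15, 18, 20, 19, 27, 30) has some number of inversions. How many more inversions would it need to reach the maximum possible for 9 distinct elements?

Maximum inversions for 9 distinct elements is C(9, 2) = 9·8/2 = 36.
Current inversions — for each element, count later smaller elements:
10: 0
12: 0
13: 0
15: 0
18: 0
20: 1
19: 0
27: 0
30: 0
Current total: 0 + 0 + 0 + 0 + 0 + 1 + 0 + 0 + 0 = 1
Shortfall: 36 − 1 = 35

35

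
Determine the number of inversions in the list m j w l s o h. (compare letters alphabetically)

12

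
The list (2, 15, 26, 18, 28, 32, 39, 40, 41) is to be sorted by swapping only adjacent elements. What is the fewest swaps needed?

1

Minimum adjacent swaps = number of inversions (each swap of adjacent out-of-order elements removes one inversion and no swap can remove more).
Count inversions — for each element, later elements that are smaller:
2: none → 0
15: none → 0
26: 18 → 1
18: none → 0
28: none → 0
32: none → 0
39: none → 0
40: none → 0
41: none → 0
Total inversions: 0 + 0 + 1 + 0 + 0 + 0 + 0 + 0 + 0 = 1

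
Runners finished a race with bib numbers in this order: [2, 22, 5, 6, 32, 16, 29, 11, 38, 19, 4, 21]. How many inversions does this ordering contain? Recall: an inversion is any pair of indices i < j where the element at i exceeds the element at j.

Count, for each position, how many later elements it exceeds:
2 → none → 0
22 → 5, 6, 16, 11, 19, 4, 21 → 7
5 → 4 → 1
6 → 4 → 1
32 → 16, 29, 11, 19, 4, 21 → 6
16 → 11, 4 → 2
29 → 11, 19, 4, 21 → 4
11 → 4 → 1
38 → 19, 4, 21 → 3
19 → 4 → 1
4 → none → 0
21 → none → 0
Sum: 0 + 7 + 1 + 1 + 6 + 2 + 4 + 1 + 3 + 1 + 0 + 0 = 26

26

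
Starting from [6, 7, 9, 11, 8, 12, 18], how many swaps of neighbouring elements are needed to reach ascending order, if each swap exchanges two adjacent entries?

Minimum adjacent swaps = number of inversions (each swap of adjacent out-of-order elements removes one inversion and no swap can remove more).
Count inversions — for each element, later elements that are smaller:
6: none → 0
7: none → 0
9: 8 → 1
11: 8 → 1
8: none → 0
12: none → 0
18: none → 0
Total inversions: 0 + 0 + 1 + 1 + 0 + 0 + 0 = 2

2 adjacent swaps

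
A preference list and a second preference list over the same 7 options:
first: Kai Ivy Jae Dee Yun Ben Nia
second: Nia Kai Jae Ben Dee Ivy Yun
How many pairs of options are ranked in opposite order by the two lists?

11

Assign each item its position (1..7) in the first ordering, then rewrite the second ordering as that position sequence:
positions: Kai→1, Ivy→2, Jae→3, Dee→4, Yun→5, Ben→6, Nia→7
second ordering as positions: [7, 1, 3, 6, 4, 2, 5]
Discordant pairs = inversions in this position sequence.
7: 1, 3, 6, 4, 2, 5 → 6
1: 0
3: 2 → 1
6: 4, 2, 5 → 3
4: 2 → 1
2: 0
5: 0
Total: 6 + 0 + 1 + 3 + 1 + 0 + 0 = 11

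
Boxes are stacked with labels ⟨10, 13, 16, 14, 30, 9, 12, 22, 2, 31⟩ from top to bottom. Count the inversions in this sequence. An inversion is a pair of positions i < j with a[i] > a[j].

19

Element-by-element contributions:
10: 2
13: 3
16: 4
14: 3
30: 4
9: 1
12: 1
22: 1
2: 0
31: 0
Sum: 2 + 3 + 4 + 3 + 4 + 1 + 1 + 1 + 0 + 0 = 19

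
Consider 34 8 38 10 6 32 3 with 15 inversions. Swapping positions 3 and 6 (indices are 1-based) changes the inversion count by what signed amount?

-1

Positions 3 and 6 hold 38 and 32; after swapping, the array is [34, 8, 32, 10, 6, 38, 3].
For each element, count later entries that are smaller:
34: 5
8: 2
32: 3
10: 2
6: 1
38: 1
3: 0
Sum: 5 + 2 + 3 + 2 + 1 + 1 + 0 = 14
Change: 14 − 15 = -1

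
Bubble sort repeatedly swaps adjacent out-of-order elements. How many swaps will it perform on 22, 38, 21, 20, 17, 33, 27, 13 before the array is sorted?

There are 19 swaps.

Minimum adjacent swaps = number of inversions (each swap of adjacent out-of-order elements removes one inversion and no swap can remove more).
Count inversions — for each element, later elements that are smaller:
22: 21, 20, 17, 13 → 4
38: 21, 20, 17, 33, 27, 13 → 6
21: 20, 17, 13 → 3
20: 17, 13 → 2
17: 13 → 1
33: 27, 13 → 2
27: 13 → 1
13: none → 0
Total inversions: 4 + 6 + 3 + 2 + 1 + 2 + 1 + 0 = 19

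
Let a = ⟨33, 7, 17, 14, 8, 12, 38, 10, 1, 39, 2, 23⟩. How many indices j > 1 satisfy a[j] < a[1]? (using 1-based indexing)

9

The element at index 1 is 33.
Elements after it: 7, 17, 14, 8, 12, 38, 10, 1, 39, 2, 23
Those smaller than 33: 7, 17, 14, 8, 12, 10, 1, 2, 23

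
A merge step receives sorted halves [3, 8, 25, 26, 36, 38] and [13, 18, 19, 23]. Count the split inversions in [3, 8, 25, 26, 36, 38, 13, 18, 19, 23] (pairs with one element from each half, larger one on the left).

16

For each element r of the right run, count left-run elements greater than r:
r = 13: 25, 26, 36, 38 → 4
r = 18: 25, 26, 36, 38 → 4
r = 19: 25, 26, 36, 38 → 4
r = 23: 25, 26, 36, 38 → 4
Cross-inversions: 4 + 4 + 4 + 4 = 16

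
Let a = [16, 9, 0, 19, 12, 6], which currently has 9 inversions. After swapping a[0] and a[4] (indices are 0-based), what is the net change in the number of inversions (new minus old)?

-1

Positions 0 and 4 hold 16 and 12; after swapping, the array is [12, 9, 0, 19, 16, 6].
Sweep left to right; for each value list the smaller values that follow it:
12: 3
9: 2
0: 0
19: 2
16: 1
6: 0
Sum: 3 + 2 + 0 + 2 + 1 + 0 = 8
Change: 8 − 9 = -1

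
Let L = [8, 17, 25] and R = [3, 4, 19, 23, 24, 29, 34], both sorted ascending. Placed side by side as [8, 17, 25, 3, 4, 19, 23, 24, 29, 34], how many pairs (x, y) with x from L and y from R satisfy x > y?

For each element r of the right run, count left-run elements greater than r:
r = 3: 8, 17, 25 → 3
r = 4: 8, 17, 25 → 3
r = 19: 25 → 1
r = 23: 25 → 1
r = 24: 25 → 1
r = 29: none → 0
r = 34: none → 0
Cross-inversions: 3 + 3 + 1 + 1 + 1 + 0 + 0 = 9

9 split inversions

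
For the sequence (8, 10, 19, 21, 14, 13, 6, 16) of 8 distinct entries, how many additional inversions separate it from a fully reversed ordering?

Maximum inversions for 8 distinct elements is C(8, 2) = 8·7/2 = 28.
Current inversions — for each element, count later smaller elements:
8: 1
10: 1
19: 4
21: 4
14: 2
13: 1
6: 0
16: 0
Current total: 1 + 1 + 4 + 4 + 2 + 1 + 0 + 0 = 13
Shortfall: 28 − 13 = 15

15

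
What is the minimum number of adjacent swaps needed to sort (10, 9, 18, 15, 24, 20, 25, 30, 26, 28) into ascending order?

Minimum adjacent swaps = number of inversions (each swap of adjacent out-of-order elements removes one inversion and no swap can remove more).
Count inversions — for each element, later elements that are smaller:
10: 9 → 1
9: none → 0
18: 15 → 1
15: none → 0
24: 20 → 1
20: none → 0
25: none → 0
30: 26, 28 → 2
26: none → 0
28: none → 0
Total inversions: 1 + 0 + 1 + 0 + 1 + 0 + 0 + 2 + 0 + 0 = 5

5 adjacent swaps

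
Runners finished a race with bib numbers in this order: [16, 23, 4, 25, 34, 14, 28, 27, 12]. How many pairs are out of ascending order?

16

Count, for each position, how many later elements it exceeds:
16: 3
23: 3
4: 0
25: 2
34: 4
14: 1
28: 2
27: 1
12: 0
Sum: 3 + 3 + 0 + 2 + 4 + 1 + 2 + 1 + 0 = 16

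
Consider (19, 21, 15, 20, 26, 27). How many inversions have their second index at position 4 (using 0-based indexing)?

0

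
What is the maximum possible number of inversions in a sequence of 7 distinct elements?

Inversions: 21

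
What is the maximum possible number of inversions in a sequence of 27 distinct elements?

Inversions: 351

A reversed (strictly descending) arrangement makes every pair an inversion, giving C(27, 2) inversions.
C(27, 2) = 27·26/2 = 351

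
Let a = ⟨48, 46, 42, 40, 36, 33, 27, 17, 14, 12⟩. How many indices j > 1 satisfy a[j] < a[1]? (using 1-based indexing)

9 such elements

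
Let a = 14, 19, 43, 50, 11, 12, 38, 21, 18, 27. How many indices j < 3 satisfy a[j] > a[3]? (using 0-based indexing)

The element at index 3 is 50.
Elements before it: 14, 19, 43
None of them are larger than 50.

0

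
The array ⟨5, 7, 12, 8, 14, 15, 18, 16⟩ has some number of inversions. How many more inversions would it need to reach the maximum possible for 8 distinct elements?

Maximum inversions for 8 distinct elements is C(8, 2) = 8·7/2 = 28.
Current inversions — for each element, count later smaller elements:
5: 0
7: 0
12: 1
8: 0
14: 0
15: 0
18: 1
16: 0
Current total: 0 + 0 + 1 + 0 + 0 + 0 + 1 + 0 = 2
Shortfall: 28 − 2 = 26

26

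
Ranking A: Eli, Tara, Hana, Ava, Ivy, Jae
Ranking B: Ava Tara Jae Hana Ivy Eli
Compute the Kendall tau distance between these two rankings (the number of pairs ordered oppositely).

Assign each item its position (1..6) in the first ordering, then rewrite the second ordering as that position sequence:
positions: Eli→1, Tara→2, Hana→3, Ava→4, Ivy→5, Jae→6
second ordering as positions: [4, 2, 6, 3, 5, 1]
Discordant pairs = inversions in this position sequence.
4: 2, 3, 1 → 3
2: 1 → 1
6: 3, 5, 1 → 3
3: 1 → 1
5: 1 → 1
1: 0
Total: 3 + 1 + 3 + 1 + 1 + 0 = 9

9 discordant pairs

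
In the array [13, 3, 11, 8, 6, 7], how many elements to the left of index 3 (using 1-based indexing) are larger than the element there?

1 such element

The element at index 3 is 11.
Elements before it: 13, 3
Those larger than 11: 13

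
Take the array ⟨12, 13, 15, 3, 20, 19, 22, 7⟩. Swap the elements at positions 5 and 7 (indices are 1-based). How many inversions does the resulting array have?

11

Positions 5 and 7 hold 20 and 22; after swapping, the array is [12, 13, 15, 3, 22, 19, 20, 7].
Count, for each position, how many later elements it exceeds:
12: 2
13: 2
15: 2
3: 0
22: 3
19: 1
20: 1
7: 0
Sum: 2 + 2 + 2 + 0 + 3 + 1 + 1 + 0 = 11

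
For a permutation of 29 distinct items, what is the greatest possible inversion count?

There are 406 inversions.

The maximum occurs when the array is in strictly decreasing order: every one of the C(29, 2) pairs is inverted.
C(29, 2) = 29·28/2 = 406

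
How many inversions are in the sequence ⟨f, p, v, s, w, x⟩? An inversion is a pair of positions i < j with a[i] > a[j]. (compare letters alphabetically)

1 out-of-order pair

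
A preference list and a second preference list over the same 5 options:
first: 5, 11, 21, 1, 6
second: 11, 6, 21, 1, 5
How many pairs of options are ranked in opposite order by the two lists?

Assign each item its position (1..5) in the first ordering, then rewrite the second ordering as that position sequence:
positions: 5→1, 11→2, 21→3, 1→4, 6→5
second ordering as positions: [2, 5, 3, 4, 1]
Discordant pairs = inversions in this position sequence.
2: 1 → 1
5: 3, 4, 1 → 3
3: 1 → 1
4: 1 → 1
1: 0
Total: 1 + 3 + 1 + 1 + 0 = 6

6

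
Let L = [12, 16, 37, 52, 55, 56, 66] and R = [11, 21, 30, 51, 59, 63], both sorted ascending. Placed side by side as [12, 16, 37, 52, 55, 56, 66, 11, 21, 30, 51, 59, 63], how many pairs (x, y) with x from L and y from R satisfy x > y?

Cross-inversions: 23

For each element r of the right run, count left-run elements greater than r:
r = 11: 12, 16, 37, 52, 55, 56, 66 → 7
r = 21: 37, 52, 55, 56, 66 → 5
r = 30: 37, 52, 55, 56, 66 → 5
r = 51: 52, 55, 56, 66 → 4
r = 59: 66 → 1
r = 63: 66 → 1
Cross-inversions: 7 + 5 + 5 + 4 + 1 + 1 = 23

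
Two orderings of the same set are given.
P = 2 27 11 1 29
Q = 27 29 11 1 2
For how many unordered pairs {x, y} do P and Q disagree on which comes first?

6

Assign each item its position (1..5) in the first ordering, then rewrite the second ordering as that position sequence:
positions: 2→1, 27→2, 11→3, 1→4, 29→5
second ordering as positions: [2, 5, 3, 4, 1]
Discordant pairs = inversions in this position sequence.
2: 1 → 1
5: 3, 4, 1 → 3
3: 1 → 1
4: 1 → 1
1: 0
Total: 1 + 3 + 1 + 1 + 0 = 6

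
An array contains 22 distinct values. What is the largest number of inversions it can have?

A reversed (strictly descending) arrangement makes every pair an inversion, giving C(22, 2) inversions.
C(22, 2) = 22·21/2 = 231

231 inversions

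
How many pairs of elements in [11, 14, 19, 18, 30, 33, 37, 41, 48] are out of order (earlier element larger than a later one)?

1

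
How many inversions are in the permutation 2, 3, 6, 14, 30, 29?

Inversion pairs (indices are 1-based):
(5,6): 30 > 29
That's 1 pair.

Inversions: 1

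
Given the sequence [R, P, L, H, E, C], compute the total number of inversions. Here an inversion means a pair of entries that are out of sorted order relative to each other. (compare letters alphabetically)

15 out-of-order pairs

Element-by-element contributions:
R: 5
P: 4
L: 3
H: 2
E: 1
C: 0
Sum: 5 + 4 + 3 + 2 + 1 + 0 = 15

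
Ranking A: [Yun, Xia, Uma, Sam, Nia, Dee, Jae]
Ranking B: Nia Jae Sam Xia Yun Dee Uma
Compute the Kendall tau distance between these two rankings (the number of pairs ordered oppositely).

Assign each item its position (1..7) in the first ordering, then rewrite the second ordering as that position sequence:
positions: Yun→1, Xia→2, Uma→3, Sam→4, Nia→5, Dee→6, Jae→7
second ordering as positions: [5, 7, 4, 2, 1, 6, 3]
Discordant pairs = inversions in this position sequence.
5: 4, 2, 1, 3 → 4
7: 4, 2, 1, 6, 3 → 5
4: 2, 1, 3 → 3
2: 1 → 1
1: 0
6: 3 → 1
3: 0
Total: 4 + 5 + 3 + 1 + 0 + 1 + 0 = 14

Discordant pairs: 14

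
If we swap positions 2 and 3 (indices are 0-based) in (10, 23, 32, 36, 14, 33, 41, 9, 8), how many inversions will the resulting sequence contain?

20

Positions 2 and 3 hold 32 and 36; after swapping, the array is [10, 23, 36, 32, 14, 33, 41, 9, 8].
Count, for each position, how many later elements it exceeds:
10 → 9, 8 → 2
23 → 14, 9, 8 → 3
36 → 32, 14, 33, 9, 8 → 5
32 → 14, 9, 8 → 3
14 → 9, 8 → 2
33 → 9, 8 → 2
41 → 9, 8 → 2
9 → 8 → 1
8 → none → 0
Sum: 2 + 3 + 5 + 3 + 2 + 2 + 2 + 1 + 0 = 20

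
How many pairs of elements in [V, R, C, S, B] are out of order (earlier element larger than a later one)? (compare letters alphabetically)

Out-of-order index pairs (1-indexed):
(1,2): V > R
(1,3): V > C
(1,4): V > S
(1,5): V > B
(2,3): R > C
(2,5): R > B
(3,5): C > B
(4,5): S > B
That's 8 pairs.

8 inversions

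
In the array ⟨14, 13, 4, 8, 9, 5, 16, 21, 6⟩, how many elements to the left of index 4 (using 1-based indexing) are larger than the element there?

2

The element at index 4 is 8.
Elements before it: 14, 13, 4
Those larger than 8: 14, 13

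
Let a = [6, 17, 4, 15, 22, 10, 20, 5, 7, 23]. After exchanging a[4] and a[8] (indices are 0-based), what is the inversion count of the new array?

Positions 4 and 8 hold 22 and 7; after swapping, the array is [6, 17, 4, 15, 7, 10, 20, 5, 22, 23].
Count, for each position, how many later elements it exceeds:
6 → 4, 5 → 2
17 → 4, 15, 7, 10, 5 → 5
4 → none → 0
15 → 7, 10, 5 → 3
7 → 5 → 1
10 → 5 → 1
20 → 5 → 1
5 → none → 0
22 → none → 0
23 → none → 0
Sum: 2 + 5 + 0 + 3 + 1 + 1 + 1 + 0 + 0 + 0 = 13

There are 13 inversions.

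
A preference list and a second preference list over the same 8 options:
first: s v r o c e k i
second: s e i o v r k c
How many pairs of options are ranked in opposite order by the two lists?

Assign each item its position (1..8) in the first ordering, then rewrite the second ordering as that position sequence:
positions: s→1, v→2, r→3, o→4, c→5, e→6, k→7, i→8
second ordering as positions: [1, 6, 8, 4, 2, 3, 7, 5]
Discordant pairs = inversions in this position sequence.
1: 0
6: 4, 2, 3, 5 → 4
8: 4, 2, 3, 7, 5 → 5
4: 2, 3 → 2
2: 0
3: 0
7: 5 → 1
5: 0
Total: 0 + 4 + 5 + 2 + 0 + 0 + 1 + 0 = 12

12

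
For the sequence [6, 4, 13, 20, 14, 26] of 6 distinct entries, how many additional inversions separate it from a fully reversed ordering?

13 inversions short

Maximum inversions for 6 distinct elements is C(6, 2) = 6·5/2 = 15.
Current inversions — for each element, count later smaller elements:
6: 1
4: 0
13: 0
20: 1
14: 0
26: 0
Current total: 1 + 0 + 0 + 1 + 0 + 0 = 2
Shortfall: 15 − 2 = 13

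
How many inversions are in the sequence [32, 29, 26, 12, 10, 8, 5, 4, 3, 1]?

Count, for each position, how many later elements it exceeds:
32 → 29, 26, 12, 10, 8, 5, 4, 3, 1 → 9
29 → 26, 12, 10, 8, 5, 4, 3, 1 → 8
26 → 12, 10, 8, 5, 4, 3, 1 → 7
12 → 10, 8, 5, 4, 3, 1 → 6
10 → 8, 5, 4, 3, 1 → 5
8 → 5, 4, 3, 1 → 4
5 → 4, 3, 1 → 3
4 → 3, 1 → 2
3 → 1 → 1
1 → none → 0
Sum: 9 + 8 + 7 + 6 + 5 + 4 + 3 + 2 + 1 + 0 = 45

45 inversions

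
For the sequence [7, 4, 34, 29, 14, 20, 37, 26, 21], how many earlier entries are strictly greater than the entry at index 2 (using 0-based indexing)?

The element at index 2 is 34.
Elements before it: 7, 4
None of them are larger than 34.

0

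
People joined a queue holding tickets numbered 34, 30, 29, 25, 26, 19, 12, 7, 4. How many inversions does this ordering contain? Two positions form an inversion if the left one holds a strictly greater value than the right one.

35

Count, for each position, how many later elements it exceeds:
34: 8
30: 7
29: 6
25: 4
26: 4
19: 3
12: 2
7: 1
4: 0
Sum: 8 + 7 + 6 + 4 + 4 + 3 + 2 + 1 + 0 = 35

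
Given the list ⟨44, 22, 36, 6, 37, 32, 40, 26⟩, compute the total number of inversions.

15 out-of-order pairs

Sweep left to right; for each value list the smaller values that follow it:
44 → 22, 36, 6, 37, 32, 40, 26 → 7
22 → 6 → 1
36 → 6, 32, 26 → 3
6 → none → 0
37 → 32, 26 → 2
32 → 26 → 1
40 → 26 → 1
26 → none → 0
Sum: 7 + 1 + 3 + 0 + 2 + 1 + 1 + 0 = 15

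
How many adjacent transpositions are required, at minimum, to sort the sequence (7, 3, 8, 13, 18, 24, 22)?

2

Minimum adjacent swaps = number of inversions (each swap of adjacent out-of-order elements removes one inversion and no swap can remove more).
Count inversions — for each element, later elements that are smaller:
7: 3 → 1
3: none → 0
8: none → 0
13: none → 0
18: none → 0
24: 22 → 1
22: none → 0
Total inversions: 1 + 0 + 0 + 0 + 0 + 1 + 0 = 2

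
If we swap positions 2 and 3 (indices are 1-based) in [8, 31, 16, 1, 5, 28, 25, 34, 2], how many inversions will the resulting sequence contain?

Positions 2 and 3 hold 31 and 16; after swapping, the array is [8, 16, 31, 1, 5, 28, 25, 34, 2].
Element-by-element contributions:
8 → 1, 5, 2 → 3
16 → 1, 5, 2 → 3
31 → 1, 5, 28, 25, 2 → 5
1 → none → 0
5 → 2 → 1
28 → 25, 2 → 2
25 → 2 → 1
34 → 2 → 1
2 → none → 0
Sum: 3 + 3 + 5 + 0 + 1 + 2 + 1 + 1 + 0 = 16

Inversions: 16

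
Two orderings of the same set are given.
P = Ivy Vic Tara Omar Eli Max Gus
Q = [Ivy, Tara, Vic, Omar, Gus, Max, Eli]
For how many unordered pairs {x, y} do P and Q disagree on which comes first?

4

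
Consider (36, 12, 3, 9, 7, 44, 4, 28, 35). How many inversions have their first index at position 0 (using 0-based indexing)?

7

The element at index 0 is 36.
Elements after it: 12, 3, 9, 7, 44, 4, 28, 35
Those smaller than 36: 12, 3, 9, 7, 4, 28, 35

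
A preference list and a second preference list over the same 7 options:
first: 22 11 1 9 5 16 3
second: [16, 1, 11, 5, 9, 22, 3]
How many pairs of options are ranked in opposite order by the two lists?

11

Assign each item its position (1..7) in the first ordering, then rewrite the second ordering as that position sequence:
positions: 22→1, 11→2, 1→3, 9→4, 5→5, 16→6, 3→7
second ordering as positions: [6, 3, 2, 5, 4, 1, 7]
Discordant pairs = inversions in this position sequence.
6: 3, 2, 5, 4, 1 → 5
3: 2, 1 → 2
2: 1 → 1
5: 4, 1 → 2
4: 1 → 1
1: 0
7: 0
Total: 5 + 2 + 1 + 2 + 1 + 0 + 0 = 11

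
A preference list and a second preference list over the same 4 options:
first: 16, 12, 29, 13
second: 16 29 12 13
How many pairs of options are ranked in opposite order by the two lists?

There is 1 pair.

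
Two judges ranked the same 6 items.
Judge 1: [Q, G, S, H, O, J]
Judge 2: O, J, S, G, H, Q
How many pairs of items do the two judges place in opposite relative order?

Assign each item its position (1..6) in the first ordering, then rewrite the second ordering as that position sequence:
positions: Q→1, G→2, S→3, H→4, O→5, J→6
second ordering as positions: [5, 6, 3, 2, 4, 1]
Discordant pairs = inversions in this position sequence.
5: 3, 2, 4, 1 → 4
6: 3, 2, 4, 1 → 4
3: 2, 1 → 2
2: 1 → 1
4: 1 → 1
1: 0
Total: 4 + 4 + 2 + 1 + 1 + 0 = 12

12 discordant pairs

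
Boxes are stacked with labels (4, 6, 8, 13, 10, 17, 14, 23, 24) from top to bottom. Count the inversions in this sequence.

2

Count, for each position, how many later elements it exceeds:
4: 0
6: 0
8: 0
13: 1
10: 0
17: 1
14: 0
23: 0
24: 0
Sum: 0 + 0 + 0 + 1 + 0 + 1 + 0 + 0 + 0 = 2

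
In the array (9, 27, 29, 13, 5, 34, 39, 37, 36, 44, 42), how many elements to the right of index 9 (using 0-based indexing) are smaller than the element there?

1

The element at index 9 is 44.
Elements after it: 42
Those smaller than 44: 42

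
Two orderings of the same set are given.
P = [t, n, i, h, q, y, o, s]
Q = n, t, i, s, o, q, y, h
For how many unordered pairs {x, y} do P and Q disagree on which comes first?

Assign each item its position (1..8) in the first ordering, then rewrite the second ordering as that position sequence:
positions: t→1, n→2, i→3, h→4, q→5, y→6, o→7, s→8
second ordering as positions: [2, 1, 3, 8, 7, 5, 6, 4]
Discordant pairs = inversions in this position sequence.
2: 1 → 1
1: 0
3: 0
8: 7, 5, 6, 4 → 4
7: 5, 6, 4 → 3
5: 4 → 1
6: 4 → 1
4: 0
Total: 1 + 0 + 0 + 4 + 3 + 1 + 1 + 0 = 10

10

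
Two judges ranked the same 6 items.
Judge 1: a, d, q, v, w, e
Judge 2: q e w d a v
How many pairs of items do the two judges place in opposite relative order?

There are 10 discordant pairs.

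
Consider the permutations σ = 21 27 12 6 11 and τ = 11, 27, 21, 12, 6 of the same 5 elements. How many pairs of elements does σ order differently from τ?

Assign each item its position (1..5) in the first ordering, then rewrite the second ordering as that position sequence:
positions: 21→1, 27→2, 12→3, 6→4, 11→5
second ordering as positions: [5, 2, 1, 3, 4]
Discordant pairs = inversions in this position sequence.
5: 2, 1, 3, 4 → 4
2: 1 → 1
1: 0
3: 0
4: 0
Total: 4 + 1 + 0 + 0 + 0 = 5

5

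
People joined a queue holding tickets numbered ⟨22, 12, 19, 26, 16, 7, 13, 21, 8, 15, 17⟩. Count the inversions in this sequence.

Element-by-element contributions:
22 → 12, 19, 16, 7, 13, 21, 8, 15, 17 → 9
12 → 7, 8 → 2
19 → 16, 7, 13, 8, 15, 17 → 6
26 → 16, 7, 13, 21, 8, 15, 17 → 7
16 → 7, 13, 8, 15 → 4
7 → none → 0
13 → 8 → 1
21 → 8, 15, 17 → 3
8 → none → 0
15 → none → 0
17 → none → 0
Sum: 9 + 2 + 6 + 7 + 4 + 0 + 1 + 3 + 0 + 0 + 0 = 32

32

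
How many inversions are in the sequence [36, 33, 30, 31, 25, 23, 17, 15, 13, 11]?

For each element, count later entries that are smaller:
36: 9
33: 8
30: 6
31: 6
25: 5
23: 4
17: 3
15: 2
13: 1
11: 0
Sum: 9 + 8 + 6 + 6 + 5 + 4 + 3 + 2 + 1 + 0 = 44

44 inversions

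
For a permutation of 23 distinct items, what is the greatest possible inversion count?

253

The maximum occurs when the array is in strictly decreasing order: every one of the C(23, 2) pairs is inverted.
C(23, 2) = 23·22/2 = 253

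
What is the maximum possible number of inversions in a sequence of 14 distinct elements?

91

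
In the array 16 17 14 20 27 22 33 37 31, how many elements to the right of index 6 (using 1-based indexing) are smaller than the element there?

The element at index 6 is 22.
Elements after it: 33, 37, 31
None of them are smaller than 22.

0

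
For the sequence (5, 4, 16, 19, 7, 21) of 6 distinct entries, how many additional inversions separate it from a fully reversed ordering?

Maximum inversions for 6 distinct elements is C(6, 2) = 6·5/2 = 15.
Current inversions — for each element, count later smaller elements:
5: 1
4: 0
16: 1
19: 1
7: 0
21: 0
Current total: 1 + 0 + 1 + 1 + 0 + 0 = 3
Shortfall: 15 − 3 = 12

12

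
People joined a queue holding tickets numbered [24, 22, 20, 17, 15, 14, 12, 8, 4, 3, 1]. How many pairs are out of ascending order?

55 inversions

Element-by-element contributions:
24: 10
22: 9
20: 8
17: 7
15: 6
14: 5
12: 4
8: 3
4: 2
3: 1
1: 0
Sum: 10 + 9 + 8 + 7 + 6 + 5 + 4 + 3 + 2 + 1 + 0 = 55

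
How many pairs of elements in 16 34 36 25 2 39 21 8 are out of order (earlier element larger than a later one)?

16

Element-by-element contributions:
16 → 2, 8 → 2
34 → 25, 2, 21, 8 → 4
36 → 25, 2, 21, 8 → 4
25 → 2, 21, 8 → 3
2 → none → 0
39 → 21, 8 → 2
21 → 8 → 1
8 → none → 0
Sum: 2 + 4 + 4 + 3 + 0 + 2 + 1 + 0 = 16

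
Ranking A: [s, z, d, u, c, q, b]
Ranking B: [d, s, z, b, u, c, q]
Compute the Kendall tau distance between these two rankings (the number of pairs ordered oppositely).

Assign each item its position (1..7) in the first ordering, then rewrite the second ordering as that position sequence:
positions: s→1, z→2, d→3, u→4, c→5, q→6, b→7
second ordering as positions: [3, 1, 2, 7, 4, 5, 6]
Discordant pairs = inversions in this position sequence.
3: 1, 2 → 2
1: 0
2: 0
7: 4, 5, 6 → 3
4: 0
5: 0
6: 0
Total: 2 + 0 + 0 + 3 + 0 + 0 + 0 = 5

5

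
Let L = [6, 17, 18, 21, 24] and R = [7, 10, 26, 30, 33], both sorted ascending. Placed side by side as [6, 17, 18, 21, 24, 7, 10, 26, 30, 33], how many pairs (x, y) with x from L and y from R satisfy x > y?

8 cross-inversions

Count, for every r in R, how many entries of L exceed r:
r = 7: 17, 18, 21, 24 → 4
r = 10: 17, 18, 21, 24 → 4
r = 26: none → 0
r = 30: none → 0
r = 33: none → 0
Cross-inversions: 4 + 4 + 0 + 0 + 0 = 8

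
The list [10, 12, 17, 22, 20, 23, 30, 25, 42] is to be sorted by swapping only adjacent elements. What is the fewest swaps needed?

2 adjacent swaps

The minimum number of adjacent swaps to sort an array equals its inversion count, since every such swap removes exactly one inversion.
Count inversions — for each element, later elements that are smaller:
10: none → 0
12: none → 0
17: none → 0
22: 20 → 1
20: none → 0
23: none → 0
30: 25 → 1
25: none → 0
42: none → 0
Total inversions: 0 + 0 + 0 + 1 + 0 + 0 + 1 + 0 + 0 = 2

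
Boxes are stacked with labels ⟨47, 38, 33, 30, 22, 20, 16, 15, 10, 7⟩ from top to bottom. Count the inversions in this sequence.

45

Sweep left to right; for each value list the smaller values that follow it:
47 → 38, 33, 30, 22, 20, 16, 15, 10, 7 → 9
38 → 33, 30, 22, 20, 16, 15, 10, 7 → 8
33 → 30, 22, 20, 16, 15, 10, 7 → 7
30 → 22, 20, 16, 15, 10, 7 → 6
22 → 20, 16, 15, 10, 7 → 5
20 → 16, 15, 10, 7 → 4
16 → 15, 10, 7 → 3
15 → 10, 7 → 2
10 → 7 → 1
7 → none → 0
Sum: 9 + 8 + 7 + 6 + 5 + 4 + 3 + 2 + 1 + 0 = 45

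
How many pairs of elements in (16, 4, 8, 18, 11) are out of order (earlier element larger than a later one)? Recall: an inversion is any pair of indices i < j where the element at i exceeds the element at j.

Element-by-element contributions:
16 → 4, 8, 11 → 3
4 → none → 0
8 → none → 0
18 → 11 → 1
11 → none → 0
Sum: 3 + 0 + 0 + 1 + 0 = 4

Inversions: 4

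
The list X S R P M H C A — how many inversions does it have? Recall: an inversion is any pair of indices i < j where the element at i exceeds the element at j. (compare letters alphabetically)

28

Sweep left to right; for each value list the smaller values that follow it:
X → S, R, P, M, H, C, A → 7
S → R, P, M, H, C, A → 6
R → P, M, H, C, A → 5
P → M, H, C, A → 4
M → H, C, A → 3
H → C, A → 2
C → A → 1
A → none → 0
Sum: 7 + 6 + 5 + 4 + 3 + 2 + 1 + 0 = 28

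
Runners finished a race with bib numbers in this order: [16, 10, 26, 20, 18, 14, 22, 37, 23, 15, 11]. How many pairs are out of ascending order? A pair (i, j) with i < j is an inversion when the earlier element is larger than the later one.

Sweep left to right; for each value list the smaller values that follow it:
16: 4
10: 0
26: 7
20: 4
18: 3
14: 1
22: 2
37: 3
23: 2
15: 1
11: 0
Sum: 4 + 0 + 7 + 4 + 3 + 1 + 2 + 3 + 2 + 1 + 0 = 27

27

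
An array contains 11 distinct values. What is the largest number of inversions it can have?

A reversed (strictly descending) arrangement makes every pair an inversion, giving C(11, 2) inversions.
C(11, 2) = 11·10/2 = 55

Inversions: 55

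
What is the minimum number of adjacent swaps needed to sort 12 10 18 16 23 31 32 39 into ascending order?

The minimum number of adjacent swaps to sort an array equals its inversion count, since every such swap removes exactly one inversion.
Count inversions — for each element, later elements that are smaller:
12: 10 → 1
10: none → 0
18: 16 → 1
16: none → 0
23: none → 0
31: none → 0
32: none → 0
39: none → 0
Total inversions: 1 + 0 + 1 + 0 + 0 + 0 + 0 + 0 = 2

Adjacent swaps: 2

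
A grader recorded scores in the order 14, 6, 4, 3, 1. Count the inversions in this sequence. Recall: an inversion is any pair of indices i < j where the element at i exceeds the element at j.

10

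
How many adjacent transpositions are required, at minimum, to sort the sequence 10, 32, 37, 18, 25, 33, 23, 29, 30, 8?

Each adjacent swap fixes exactly one inversion, so the minimum swap count equals the number of inversions.
Count inversions — for each element, later elements that are smaller:
10: 8 → 1
32: 18, 25, 23, 29, 30, 8 → 6
37: 18, 25, 33, 23, 29, 30, 8 → 7
18: 8 → 1
25: 23, 8 → 2
33: 23, 29, 30, 8 → 4
23: 8 → 1
29: 8 → 1
30: 8 → 1
8: none → 0
Total inversions: 1 + 6 + 7 + 1 + 2 + 4 + 1 + 1 + 1 + 0 = 24

There are 24 adjacent swaps.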